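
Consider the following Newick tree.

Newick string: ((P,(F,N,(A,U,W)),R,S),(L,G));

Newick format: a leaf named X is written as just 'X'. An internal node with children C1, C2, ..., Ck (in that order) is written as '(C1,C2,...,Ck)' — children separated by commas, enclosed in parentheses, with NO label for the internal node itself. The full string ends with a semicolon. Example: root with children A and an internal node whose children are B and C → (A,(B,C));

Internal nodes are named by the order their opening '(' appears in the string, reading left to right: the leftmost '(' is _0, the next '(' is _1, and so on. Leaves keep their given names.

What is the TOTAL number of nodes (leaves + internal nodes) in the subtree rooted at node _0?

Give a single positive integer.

Newick: ((P,(F,N,(A,U,W)),R,S),(L,G));
Locate _0: it is the '(' at position 0 (the 1st '(' reading left to right).
Query: subtree rooted at _0
_0: subtree_size = 1 + 14
  _1: subtree_size = 1 + 10
    P: subtree_size = 1 + 0
    _2: subtree_size = 1 + 6
      F: subtree_size = 1 + 0
      N: subtree_size = 1 + 0
      _3: subtree_size = 1 + 3
        A: subtree_size = 1 + 0
        U: subtree_size = 1 + 0
        W: subtree_size = 1 + 0
    R: subtree_size = 1 + 0
    S: subtree_size = 1 + 0
  _4: subtree_size = 1 + 2
    L: subtree_size = 1 + 0
    G: subtree_size = 1 + 0
Total subtree size of _0: 15

Answer: 15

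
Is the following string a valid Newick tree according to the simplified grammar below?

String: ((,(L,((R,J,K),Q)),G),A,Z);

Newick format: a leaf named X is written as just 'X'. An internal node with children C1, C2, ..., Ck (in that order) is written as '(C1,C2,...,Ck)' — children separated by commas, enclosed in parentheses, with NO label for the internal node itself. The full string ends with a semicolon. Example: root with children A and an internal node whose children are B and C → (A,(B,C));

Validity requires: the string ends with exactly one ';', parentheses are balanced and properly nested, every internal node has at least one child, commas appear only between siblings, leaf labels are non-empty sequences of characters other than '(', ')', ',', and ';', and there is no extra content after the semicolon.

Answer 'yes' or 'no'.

Answer: no

Derivation:
Input: ((,(L,((R,J,K),Q)),G),A,Z);
Paren balance: 5 '(' vs 5 ')' OK
Ends with single ';': True
Full parse: FAILS (empty leaf label at pos 2)
Valid: False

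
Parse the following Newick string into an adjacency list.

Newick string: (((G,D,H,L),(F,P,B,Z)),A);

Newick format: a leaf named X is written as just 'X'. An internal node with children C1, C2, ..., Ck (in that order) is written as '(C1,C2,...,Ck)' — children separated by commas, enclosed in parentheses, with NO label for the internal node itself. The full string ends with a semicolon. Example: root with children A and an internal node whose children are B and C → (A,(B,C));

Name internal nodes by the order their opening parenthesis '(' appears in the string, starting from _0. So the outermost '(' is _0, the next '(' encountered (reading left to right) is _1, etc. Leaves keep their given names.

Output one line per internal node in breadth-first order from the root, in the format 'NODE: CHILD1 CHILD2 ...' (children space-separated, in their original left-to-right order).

Input: (((G,D,H,L),(F,P,B,Z)),A);
Scanning left-to-right, naming '(' by encounter order:
  pos 0: '(' -> open internal node _0 (depth 1)
  pos 1: '(' -> open internal node _1 (depth 2)
  pos 2: '(' -> open internal node _2 (depth 3)
  pos 10: ')' -> close internal node _2 (now at depth 2)
  pos 12: '(' -> open internal node _3 (depth 3)
  pos 20: ')' -> close internal node _3 (now at depth 2)
  pos 21: ')' -> close internal node _1 (now at depth 1)
  pos 24: ')' -> close internal node _0 (now at depth 0)
Total internal nodes: 4
BFS adjacency from root:
  _0: _1 A
  _1: _2 _3
  _2: G D H L
  _3: F P B Z

Answer: _0: _1 A
_1: _2 _3
_2: G D H L
_3: F P B Z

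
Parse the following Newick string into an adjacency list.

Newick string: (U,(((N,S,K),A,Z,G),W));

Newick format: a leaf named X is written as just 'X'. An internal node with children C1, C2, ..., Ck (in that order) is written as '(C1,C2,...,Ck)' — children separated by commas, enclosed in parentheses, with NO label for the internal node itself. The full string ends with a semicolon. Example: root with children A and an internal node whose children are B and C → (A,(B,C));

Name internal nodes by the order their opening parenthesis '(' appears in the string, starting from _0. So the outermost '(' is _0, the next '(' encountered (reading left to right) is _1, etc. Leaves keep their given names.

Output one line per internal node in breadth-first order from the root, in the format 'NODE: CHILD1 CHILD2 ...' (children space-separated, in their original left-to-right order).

Input: (U,(((N,S,K),A,Z,G),W));
Scanning left-to-right, naming '(' by encounter order:
  pos 0: '(' -> open internal node _0 (depth 1)
  pos 3: '(' -> open internal node _1 (depth 2)
  pos 4: '(' -> open internal node _2 (depth 3)
  pos 5: '(' -> open internal node _3 (depth 4)
  pos 11: ')' -> close internal node _3 (now at depth 3)
  pos 18: ')' -> close internal node _2 (now at depth 2)
  pos 21: ')' -> close internal node _1 (now at depth 1)
  pos 22: ')' -> close internal node _0 (now at depth 0)
Total internal nodes: 4
BFS adjacency from root:
  _0: U _1
  _1: _2 W
  _2: _3 A Z G
  _3: N S K

Answer: _0: U _1
_1: _2 W
_2: _3 A Z G
_3: N S K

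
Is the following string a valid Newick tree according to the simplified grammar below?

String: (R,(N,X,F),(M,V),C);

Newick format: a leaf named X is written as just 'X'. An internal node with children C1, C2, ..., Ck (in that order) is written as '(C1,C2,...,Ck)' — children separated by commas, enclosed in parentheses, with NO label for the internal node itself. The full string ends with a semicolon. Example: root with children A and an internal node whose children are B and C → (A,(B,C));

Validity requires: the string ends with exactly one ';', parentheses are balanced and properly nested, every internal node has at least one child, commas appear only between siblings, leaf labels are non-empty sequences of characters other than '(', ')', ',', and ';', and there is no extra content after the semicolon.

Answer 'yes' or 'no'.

Input: (R,(N,X,F),(M,V),C);
Paren balance: 3 '(' vs 3 ')' OK
Ends with single ';': True
Full parse: OK
Valid: True

Answer: yes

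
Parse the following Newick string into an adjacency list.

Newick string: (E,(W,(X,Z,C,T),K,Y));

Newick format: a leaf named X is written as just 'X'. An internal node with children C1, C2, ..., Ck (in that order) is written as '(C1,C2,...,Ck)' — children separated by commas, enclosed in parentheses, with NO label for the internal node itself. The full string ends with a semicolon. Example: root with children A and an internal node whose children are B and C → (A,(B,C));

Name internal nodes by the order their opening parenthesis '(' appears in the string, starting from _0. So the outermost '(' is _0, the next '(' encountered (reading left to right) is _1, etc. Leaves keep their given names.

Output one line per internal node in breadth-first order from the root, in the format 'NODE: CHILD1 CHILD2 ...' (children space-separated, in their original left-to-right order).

Input: (E,(W,(X,Z,C,T),K,Y));
Scanning left-to-right, naming '(' by encounter order:
  pos 0: '(' -> open internal node _0 (depth 1)
  pos 3: '(' -> open internal node _1 (depth 2)
  pos 6: '(' -> open internal node _2 (depth 3)
  pos 14: ')' -> close internal node _2 (now at depth 2)
  pos 19: ')' -> close internal node _1 (now at depth 1)
  pos 20: ')' -> close internal node _0 (now at depth 0)
Total internal nodes: 3
BFS adjacency from root:
  _0: E _1
  _1: W _2 K Y
  _2: X Z C T

Answer: _0: E _1
_1: W _2 K Y
_2: X Z C T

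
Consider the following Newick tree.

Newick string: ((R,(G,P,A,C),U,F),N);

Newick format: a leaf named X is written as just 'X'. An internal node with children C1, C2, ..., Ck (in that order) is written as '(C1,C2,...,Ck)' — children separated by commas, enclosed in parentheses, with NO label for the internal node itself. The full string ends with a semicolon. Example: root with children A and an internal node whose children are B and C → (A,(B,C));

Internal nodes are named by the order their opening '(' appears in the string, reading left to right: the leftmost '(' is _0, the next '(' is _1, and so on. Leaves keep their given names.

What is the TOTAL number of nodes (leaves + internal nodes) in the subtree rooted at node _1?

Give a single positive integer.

Newick: ((R,(G,P,A,C),U,F),N);
Locate _1: it is the '(' at position 1 (the 2nd '(' reading left to right).
Query: subtree rooted at _1
_1: subtree_size = 1 + 8
  R: subtree_size = 1 + 0
  _2: subtree_size = 1 + 4
    G: subtree_size = 1 + 0
    P: subtree_size = 1 + 0
    A: subtree_size = 1 + 0
    C: subtree_size = 1 + 0
  U: subtree_size = 1 + 0
  F: subtree_size = 1 + 0
Total subtree size of _1: 9

Answer: 9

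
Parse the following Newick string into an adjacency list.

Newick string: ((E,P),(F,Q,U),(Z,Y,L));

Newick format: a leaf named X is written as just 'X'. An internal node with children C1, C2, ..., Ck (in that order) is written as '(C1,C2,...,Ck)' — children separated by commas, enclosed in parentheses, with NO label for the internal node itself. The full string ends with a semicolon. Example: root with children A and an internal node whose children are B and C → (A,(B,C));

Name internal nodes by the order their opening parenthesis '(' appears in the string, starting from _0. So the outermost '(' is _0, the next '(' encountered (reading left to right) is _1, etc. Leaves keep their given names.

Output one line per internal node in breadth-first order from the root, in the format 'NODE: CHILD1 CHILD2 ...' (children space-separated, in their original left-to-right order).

Input: ((E,P),(F,Q,U),(Z,Y,L));
Scanning left-to-right, naming '(' by encounter order:
  pos 0: '(' -> open internal node _0 (depth 1)
  pos 1: '(' -> open internal node _1 (depth 2)
  pos 5: ')' -> close internal node _1 (now at depth 1)
  pos 7: '(' -> open internal node _2 (depth 2)
  pos 13: ')' -> close internal node _2 (now at depth 1)
  pos 15: '(' -> open internal node _3 (depth 2)
  pos 21: ')' -> close internal node _3 (now at depth 1)
  pos 22: ')' -> close internal node _0 (now at depth 0)
Total internal nodes: 4
BFS adjacency from root:
  _0: _1 _2 _3
  _1: E P
  _2: F Q U
  _3: Z Y L

Answer: _0: _1 _2 _3
_1: E P
_2: F Q U
_3: Z Y L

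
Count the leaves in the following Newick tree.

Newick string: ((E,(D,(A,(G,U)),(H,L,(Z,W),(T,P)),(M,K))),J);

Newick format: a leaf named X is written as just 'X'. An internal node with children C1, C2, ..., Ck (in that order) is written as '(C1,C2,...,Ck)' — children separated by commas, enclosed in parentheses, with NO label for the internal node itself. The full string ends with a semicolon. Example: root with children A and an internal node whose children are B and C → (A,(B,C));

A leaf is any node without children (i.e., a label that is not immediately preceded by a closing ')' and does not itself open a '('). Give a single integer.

Answer: 14

Derivation:
Newick: ((E,(D,(A,(G,U)),(H,L,(Z,W),(T,P)),(M,K))),J);
Scan left-to-right; a leaf is any maximal label run not followed by '(':
  pos 2: leaf 'E' → count = 1
  pos 5: leaf 'D' → count = 2
  pos 8: leaf 'A' → count = 3
  pos 11: leaf 'G' → count = 4
  pos 13: leaf 'U' → count = 5
  pos 18: leaf 'H' → count = 6
  pos 20: leaf 'L' → count = 7
  pos 23: leaf 'Z' → count = 8
  pos 25: leaf 'W' → count = 9
  pos 29: leaf 'T' → count = 10
  pos 31: leaf 'P' → count = 11
  pos 36: leaf 'M' → count = 12
  pos 38: leaf 'K' → count = 13
  pos 43: leaf 'J' → count = 14
Total leaves: 14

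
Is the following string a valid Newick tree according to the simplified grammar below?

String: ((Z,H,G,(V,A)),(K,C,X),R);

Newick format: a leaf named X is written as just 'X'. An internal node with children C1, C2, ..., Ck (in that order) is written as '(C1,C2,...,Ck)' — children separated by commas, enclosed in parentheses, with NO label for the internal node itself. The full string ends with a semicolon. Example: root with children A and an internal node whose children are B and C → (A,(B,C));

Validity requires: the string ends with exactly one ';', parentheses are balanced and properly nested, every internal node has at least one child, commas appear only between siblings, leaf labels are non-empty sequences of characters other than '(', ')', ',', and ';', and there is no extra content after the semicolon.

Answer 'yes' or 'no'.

Answer: yes

Derivation:
Input: ((Z,H,G,(V,A)),(K,C,X),R);
Paren balance: 4 '(' vs 4 ')' OK
Ends with single ';': True
Full parse: OK
Valid: True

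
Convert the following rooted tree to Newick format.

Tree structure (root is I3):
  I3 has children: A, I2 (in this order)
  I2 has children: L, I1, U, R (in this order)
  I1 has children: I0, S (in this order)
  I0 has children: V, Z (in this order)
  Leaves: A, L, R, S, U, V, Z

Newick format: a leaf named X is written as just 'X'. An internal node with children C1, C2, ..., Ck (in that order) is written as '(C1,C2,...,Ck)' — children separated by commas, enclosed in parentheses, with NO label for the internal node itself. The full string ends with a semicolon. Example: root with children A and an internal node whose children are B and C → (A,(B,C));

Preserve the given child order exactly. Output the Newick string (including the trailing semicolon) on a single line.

internal I3 with children ['A', 'I2']
  leaf 'A' → 'A'
  internal I2 with children ['L', 'I1', 'U', 'R']
    leaf 'L' → 'L'
    internal I1 with children ['I0', 'S']
      internal I0 with children ['V', 'Z']
        leaf 'V' → 'V'
        leaf 'Z' → 'Z'
      → '(V,Z)'
      leaf 'S' → 'S'
    → '((V,Z),S)'
    leaf 'U' → 'U'
    leaf 'R' → 'R'
  → '(L,((V,Z),S),U,R)'
→ '(A,(L,((V,Z),S),U,R))'
Final: (A,(L,((V,Z),S),U,R));

Answer: (A,(L,((V,Z),S),U,R));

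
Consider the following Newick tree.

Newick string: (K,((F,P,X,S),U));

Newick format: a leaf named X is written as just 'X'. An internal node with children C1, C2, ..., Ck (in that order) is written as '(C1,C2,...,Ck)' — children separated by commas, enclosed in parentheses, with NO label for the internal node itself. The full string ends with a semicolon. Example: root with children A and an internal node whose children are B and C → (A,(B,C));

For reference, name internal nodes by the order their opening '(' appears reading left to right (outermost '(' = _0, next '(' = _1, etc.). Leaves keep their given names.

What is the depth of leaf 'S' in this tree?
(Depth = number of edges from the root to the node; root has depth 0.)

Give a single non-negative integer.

Answer: 3

Derivation:
Newick: (K,((F,P,X,S),U));
Naming internals by '(' encounter order: outermost '(' = _0, next = _1, ...
Query node: S
Path from root: _0 -> _1 -> _2 -> S
Depth of S: 3 (number of edges from root)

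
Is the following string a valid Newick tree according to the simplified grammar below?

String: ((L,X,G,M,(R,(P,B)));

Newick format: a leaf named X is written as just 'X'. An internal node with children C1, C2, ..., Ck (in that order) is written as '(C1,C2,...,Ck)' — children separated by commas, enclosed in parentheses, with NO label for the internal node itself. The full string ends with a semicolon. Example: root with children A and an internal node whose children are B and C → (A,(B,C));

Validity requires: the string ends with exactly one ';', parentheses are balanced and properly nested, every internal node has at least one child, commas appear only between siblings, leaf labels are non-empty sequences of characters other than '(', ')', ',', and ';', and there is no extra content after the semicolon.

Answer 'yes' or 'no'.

Input: ((L,X,G,M,(R,(P,B)));
Paren balance: 4 '(' vs 3 ')' MISMATCH
Ends with single ';': True
Full parse: FAILS (expected , or ) at pos 20)
Valid: False

Answer: no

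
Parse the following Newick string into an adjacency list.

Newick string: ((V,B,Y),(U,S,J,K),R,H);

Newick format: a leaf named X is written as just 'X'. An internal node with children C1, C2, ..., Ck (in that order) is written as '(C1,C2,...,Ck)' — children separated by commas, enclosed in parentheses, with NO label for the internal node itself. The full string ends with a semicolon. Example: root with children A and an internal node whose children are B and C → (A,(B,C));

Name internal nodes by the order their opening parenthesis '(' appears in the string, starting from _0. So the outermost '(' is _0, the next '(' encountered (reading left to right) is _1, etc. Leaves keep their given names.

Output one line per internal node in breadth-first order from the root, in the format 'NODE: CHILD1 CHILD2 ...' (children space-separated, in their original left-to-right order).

Input: ((V,B,Y),(U,S,J,K),R,H);
Scanning left-to-right, naming '(' by encounter order:
  pos 0: '(' -> open internal node _0 (depth 1)
  pos 1: '(' -> open internal node _1 (depth 2)
  pos 7: ')' -> close internal node _1 (now at depth 1)
  pos 9: '(' -> open internal node _2 (depth 2)
  pos 17: ')' -> close internal node _2 (now at depth 1)
  pos 22: ')' -> close internal node _0 (now at depth 0)
Total internal nodes: 3
BFS adjacency from root:
  _0: _1 _2 R H
  _1: V B Y
  _2: U S J K

Answer: _0: _1 _2 R H
_1: V B Y
_2: U S J K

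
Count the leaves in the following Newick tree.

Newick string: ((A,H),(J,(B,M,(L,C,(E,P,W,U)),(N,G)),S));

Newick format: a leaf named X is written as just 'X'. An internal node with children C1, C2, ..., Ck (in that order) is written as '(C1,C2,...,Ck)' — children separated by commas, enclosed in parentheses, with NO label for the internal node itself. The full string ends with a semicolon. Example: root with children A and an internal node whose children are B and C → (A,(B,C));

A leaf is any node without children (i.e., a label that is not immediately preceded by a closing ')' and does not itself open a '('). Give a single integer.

Answer: 14

Derivation:
Newick: ((A,H),(J,(B,M,(L,C,(E,P,W,U)),(N,G)),S));
Scan left-to-right; a leaf is any maximal label run not followed by '(':
  pos 2: leaf 'A' → count = 1
  pos 4: leaf 'H' → count = 2
  pos 8: leaf 'J' → count = 3
  pos 11: leaf 'B' → count = 4
  pos 13: leaf 'M' → count = 5
  pos 16: leaf 'L' → count = 6
  pos 18: leaf 'C' → count = 7
  pos 21: leaf 'E' → count = 8
  pos 23: leaf 'P' → count = 9
  pos 25: leaf 'W' → count = 10
  pos 27: leaf 'U' → count = 11
  pos 32: leaf 'N' → count = 12
  pos 34: leaf 'G' → count = 13
  pos 38: leaf 'S' → count = 14
Total leaves: 14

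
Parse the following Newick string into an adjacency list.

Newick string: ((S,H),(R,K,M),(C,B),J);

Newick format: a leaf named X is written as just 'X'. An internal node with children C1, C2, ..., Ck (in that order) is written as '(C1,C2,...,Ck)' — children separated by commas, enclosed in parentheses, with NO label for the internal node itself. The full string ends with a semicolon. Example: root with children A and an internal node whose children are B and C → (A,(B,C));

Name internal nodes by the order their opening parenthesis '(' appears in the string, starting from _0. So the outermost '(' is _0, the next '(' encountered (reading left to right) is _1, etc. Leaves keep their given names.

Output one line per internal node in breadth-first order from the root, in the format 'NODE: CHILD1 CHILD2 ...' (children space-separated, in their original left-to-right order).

Input: ((S,H),(R,K,M),(C,B),J);
Scanning left-to-right, naming '(' by encounter order:
  pos 0: '(' -> open internal node _0 (depth 1)
  pos 1: '(' -> open internal node _1 (depth 2)
  pos 5: ')' -> close internal node _1 (now at depth 1)
  pos 7: '(' -> open internal node _2 (depth 2)
  pos 13: ')' -> close internal node _2 (now at depth 1)
  pos 15: '(' -> open internal node _3 (depth 2)
  pos 19: ')' -> close internal node _3 (now at depth 1)
  pos 22: ')' -> close internal node _0 (now at depth 0)
Total internal nodes: 4
BFS adjacency from root:
  _0: _1 _2 _3 J
  _1: S H
  _2: R K M
  _3: C B

Answer: _0: _1 _2 _3 J
_1: S H
_2: R K M
_3: C B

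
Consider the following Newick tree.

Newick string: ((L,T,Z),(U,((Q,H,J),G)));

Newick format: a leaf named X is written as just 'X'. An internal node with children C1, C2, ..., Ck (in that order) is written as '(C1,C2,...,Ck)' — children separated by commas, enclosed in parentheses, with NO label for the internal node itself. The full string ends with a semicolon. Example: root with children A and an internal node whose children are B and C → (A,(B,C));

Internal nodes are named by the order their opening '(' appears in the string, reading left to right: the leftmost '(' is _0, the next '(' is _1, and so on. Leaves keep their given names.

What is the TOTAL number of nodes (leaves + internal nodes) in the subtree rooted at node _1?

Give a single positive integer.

Answer: 4

Derivation:
Newick: ((L,T,Z),(U,((Q,H,J),G)));
Locate _1: it is the '(' at position 1 (the 2nd '(' reading left to right).
Query: subtree rooted at _1
_1: subtree_size = 1 + 3
  L: subtree_size = 1 + 0
  T: subtree_size = 1 + 0
  Z: subtree_size = 1 + 0
Total subtree size of _1: 4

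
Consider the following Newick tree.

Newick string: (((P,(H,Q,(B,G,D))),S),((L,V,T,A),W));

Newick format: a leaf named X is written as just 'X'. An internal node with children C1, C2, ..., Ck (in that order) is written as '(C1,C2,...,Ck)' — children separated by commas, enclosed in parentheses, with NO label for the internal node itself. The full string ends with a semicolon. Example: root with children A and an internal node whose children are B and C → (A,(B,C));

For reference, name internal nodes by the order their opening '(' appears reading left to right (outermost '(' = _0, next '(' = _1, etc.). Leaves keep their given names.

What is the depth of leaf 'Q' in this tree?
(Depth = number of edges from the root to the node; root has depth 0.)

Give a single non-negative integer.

Newick: (((P,(H,Q,(B,G,D))),S),((L,V,T,A),W));
Naming internals by '(' encounter order: outermost '(' = _0, next = _1, ...
Query node: Q
Path from root: _0 -> _1 -> _2 -> _3 -> Q
Depth of Q: 4 (number of edges from root)

Answer: 4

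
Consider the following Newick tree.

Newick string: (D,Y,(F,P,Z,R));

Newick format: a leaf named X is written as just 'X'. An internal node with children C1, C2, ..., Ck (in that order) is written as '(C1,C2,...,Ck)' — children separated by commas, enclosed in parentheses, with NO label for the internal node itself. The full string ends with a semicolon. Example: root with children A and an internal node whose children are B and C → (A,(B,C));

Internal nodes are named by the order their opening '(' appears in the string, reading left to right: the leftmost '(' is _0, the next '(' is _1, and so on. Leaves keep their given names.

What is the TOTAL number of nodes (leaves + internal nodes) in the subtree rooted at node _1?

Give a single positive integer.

Newick: (D,Y,(F,P,Z,R));
Locate _1: it is the '(' at position 5 (the 2nd '(' reading left to right).
Query: subtree rooted at _1
_1: subtree_size = 1 + 4
  F: subtree_size = 1 + 0
  P: subtree_size = 1 + 0
  Z: subtree_size = 1 + 0
  R: subtree_size = 1 + 0
Total subtree size of _1: 5

Answer: 5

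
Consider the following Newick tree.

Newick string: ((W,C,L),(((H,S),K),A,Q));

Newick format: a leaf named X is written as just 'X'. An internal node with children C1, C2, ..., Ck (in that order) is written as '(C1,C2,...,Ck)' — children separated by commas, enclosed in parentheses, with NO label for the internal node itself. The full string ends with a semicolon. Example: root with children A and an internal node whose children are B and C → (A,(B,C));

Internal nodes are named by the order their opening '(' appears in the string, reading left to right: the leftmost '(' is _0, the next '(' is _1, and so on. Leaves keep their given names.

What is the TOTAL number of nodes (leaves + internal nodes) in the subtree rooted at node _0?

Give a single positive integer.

Answer: 13

Derivation:
Newick: ((W,C,L),(((H,S),K),A,Q));
Locate _0: it is the '(' at position 0 (the 1st '(' reading left to right).
Query: subtree rooted at _0
_0: subtree_size = 1 + 12
  _1: subtree_size = 1 + 3
    W: subtree_size = 1 + 0
    C: subtree_size = 1 + 0
    L: subtree_size = 1 + 0
  _2: subtree_size = 1 + 7
    _3: subtree_size = 1 + 4
      _4: subtree_size = 1 + 2
        H: subtree_size = 1 + 0
        S: subtree_size = 1 + 0
      K: subtree_size = 1 + 0
    A: subtree_size = 1 + 0
    Q: subtree_size = 1 + 0
Total subtree size of _0: 13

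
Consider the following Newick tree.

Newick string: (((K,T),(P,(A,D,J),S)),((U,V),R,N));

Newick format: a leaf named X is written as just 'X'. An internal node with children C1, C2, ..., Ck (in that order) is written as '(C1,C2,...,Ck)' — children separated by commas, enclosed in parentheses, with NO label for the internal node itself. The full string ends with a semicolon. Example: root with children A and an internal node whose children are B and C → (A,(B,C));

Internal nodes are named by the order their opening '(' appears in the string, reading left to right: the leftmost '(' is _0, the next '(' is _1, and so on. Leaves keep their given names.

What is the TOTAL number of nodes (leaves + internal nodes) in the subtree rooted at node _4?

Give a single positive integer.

Answer: 4

Derivation:
Newick: (((K,T),(P,(A,D,J),S)),((U,V),R,N));
Locate _4: it is the '(' at position 11 (the 5th '(' reading left to right).
Query: subtree rooted at _4
_4: subtree_size = 1 + 3
  A: subtree_size = 1 + 0
  D: subtree_size = 1 + 0
  J: subtree_size = 1 + 0
Total subtree size of _4: 4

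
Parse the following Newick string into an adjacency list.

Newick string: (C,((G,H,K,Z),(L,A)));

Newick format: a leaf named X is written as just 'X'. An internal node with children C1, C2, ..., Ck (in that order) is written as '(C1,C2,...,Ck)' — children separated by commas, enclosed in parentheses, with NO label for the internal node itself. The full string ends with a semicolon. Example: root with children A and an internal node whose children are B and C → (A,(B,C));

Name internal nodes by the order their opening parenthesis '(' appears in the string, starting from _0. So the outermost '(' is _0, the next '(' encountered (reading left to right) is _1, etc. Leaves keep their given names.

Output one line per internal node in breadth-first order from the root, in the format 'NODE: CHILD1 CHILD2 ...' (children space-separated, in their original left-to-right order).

Answer: _0: C _1
_1: _2 _3
_2: G H K Z
_3: L A

Derivation:
Input: (C,((G,H,K,Z),(L,A)));
Scanning left-to-right, naming '(' by encounter order:
  pos 0: '(' -> open internal node _0 (depth 1)
  pos 3: '(' -> open internal node _1 (depth 2)
  pos 4: '(' -> open internal node _2 (depth 3)
  pos 12: ')' -> close internal node _2 (now at depth 2)
  pos 14: '(' -> open internal node _3 (depth 3)
  pos 18: ')' -> close internal node _3 (now at depth 2)
  pos 19: ')' -> close internal node _1 (now at depth 1)
  pos 20: ')' -> close internal node _0 (now at depth 0)
Total internal nodes: 4
BFS adjacency from root:
  _0: C _1
  _1: _2 _3
  _2: G H K Z
  _3: L A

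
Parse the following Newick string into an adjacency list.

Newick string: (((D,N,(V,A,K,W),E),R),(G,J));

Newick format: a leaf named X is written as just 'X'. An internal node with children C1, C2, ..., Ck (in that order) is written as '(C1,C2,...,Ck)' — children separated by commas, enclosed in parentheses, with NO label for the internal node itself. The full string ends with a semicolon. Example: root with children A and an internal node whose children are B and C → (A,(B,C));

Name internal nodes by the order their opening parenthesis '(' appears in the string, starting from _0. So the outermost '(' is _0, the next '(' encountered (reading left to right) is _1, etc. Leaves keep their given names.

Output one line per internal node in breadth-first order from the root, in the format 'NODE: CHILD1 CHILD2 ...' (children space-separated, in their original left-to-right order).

Answer: _0: _1 _4
_1: _2 R
_4: G J
_2: D N _3 E
_3: V A K W

Derivation:
Input: (((D,N,(V,A,K,W),E),R),(G,J));
Scanning left-to-right, naming '(' by encounter order:
  pos 0: '(' -> open internal node _0 (depth 1)
  pos 1: '(' -> open internal node _1 (depth 2)
  pos 2: '(' -> open internal node _2 (depth 3)
  pos 7: '(' -> open internal node _3 (depth 4)
  pos 15: ')' -> close internal node _3 (now at depth 3)
  pos 18: ')' -> close internal node _2 (now at depth 2)
  pos 21: ')' -> close internal node _1 (now at depth 1)
  pos 23: '(' -> open internal node _4 (depth 2)
  pos 27: ')' -> close internal node _4 (now at depth 1)
  pos 28: ')' -> close internal node _0 (now at depth 0)
Total internal nodes: 5
BFS adjacency from root:
  _0: _1 _4
  _1: _2 R
  _4: G J
  _2: D N _3 E
  _3: V A K W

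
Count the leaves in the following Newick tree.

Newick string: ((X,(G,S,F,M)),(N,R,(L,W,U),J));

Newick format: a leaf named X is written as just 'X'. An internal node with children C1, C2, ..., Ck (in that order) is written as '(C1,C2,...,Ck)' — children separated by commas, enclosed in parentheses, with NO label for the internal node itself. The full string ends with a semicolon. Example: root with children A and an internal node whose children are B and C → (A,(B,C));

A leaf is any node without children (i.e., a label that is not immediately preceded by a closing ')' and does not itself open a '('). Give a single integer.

Answer: 11

Derivation:
Newick: ((X,(G,S,F,M)),(N,R,(L,W,U),J));
Scan left-to-right; a leaf is any maximal label run not followed by '(':
  pos 2: leaf 'X' → count = 1
  pos 5: leaf 'G' → count = 2
  pos 7: leaf 'S' → count = 3
  pos 9: leaf 'F' → count = 4
  pos 11: leaf 'M' → count = 5
  pos 16: leaf 'N' → count = 6
  pos 18: leaf 'R' → count = 7
  pos 21: leaf 'L' → count = 8
  pos 23: leaf 'W' → count = 9
  pos 25: leaf 'U' → count = 10
  pos 28: leaf 'J' → count = 11
Total leaves: 11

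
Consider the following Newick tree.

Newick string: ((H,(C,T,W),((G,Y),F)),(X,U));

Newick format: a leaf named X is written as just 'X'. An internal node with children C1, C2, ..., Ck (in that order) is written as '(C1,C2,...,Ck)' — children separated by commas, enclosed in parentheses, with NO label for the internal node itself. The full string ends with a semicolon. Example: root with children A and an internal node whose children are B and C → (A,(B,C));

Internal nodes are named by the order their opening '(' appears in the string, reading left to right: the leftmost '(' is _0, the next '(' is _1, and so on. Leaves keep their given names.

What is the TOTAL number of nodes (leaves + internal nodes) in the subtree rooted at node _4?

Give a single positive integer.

Newick: ((H,(C,T,W),((G,Y),F)),(X,U));
Locate _4: it is the '(' at position 13 (the 5th '(' reading left to right).
Query: subtree rooted at _4
_4: subtree_size = 1 + 2
  G: subtree_size = 1 + 0
  Y: subtree_size = 1 + 0
Total subtree size of _4: 3

Answer: 3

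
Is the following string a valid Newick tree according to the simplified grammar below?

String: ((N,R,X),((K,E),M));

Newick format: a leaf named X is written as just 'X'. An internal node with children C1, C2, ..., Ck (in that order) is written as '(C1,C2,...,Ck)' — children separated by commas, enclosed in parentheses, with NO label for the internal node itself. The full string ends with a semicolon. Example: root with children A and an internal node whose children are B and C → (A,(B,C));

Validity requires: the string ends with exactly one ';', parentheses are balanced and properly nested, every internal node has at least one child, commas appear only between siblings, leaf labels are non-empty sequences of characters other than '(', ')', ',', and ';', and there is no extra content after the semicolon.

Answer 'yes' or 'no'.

Answer: yes

Derivation:
Input: ((N,R,X),((K,E),M));
Paren balance: 4 '(' vs 4 ')' OK
Ends with single ';': True
Full parse: OK
Valid: True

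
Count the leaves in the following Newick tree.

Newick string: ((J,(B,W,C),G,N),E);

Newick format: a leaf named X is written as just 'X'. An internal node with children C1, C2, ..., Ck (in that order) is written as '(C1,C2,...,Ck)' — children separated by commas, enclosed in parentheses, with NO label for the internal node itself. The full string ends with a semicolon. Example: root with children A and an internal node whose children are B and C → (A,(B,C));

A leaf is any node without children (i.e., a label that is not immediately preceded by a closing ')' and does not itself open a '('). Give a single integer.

Answer: 7

Derivation:
Newick: ((J,(B,W,C),G,N),E);
Scan left-to-right; a leaf is any maximal label run not followed by '(':
  pos 2: leaf 'J' → count = 1
  pos 5: leaf 'B' → count = 2
  pos 7: leaf 'W' → count = 3
  pos 9: leaf 'C' → count = 4
  pos 12: leaf 'G' → count = 5
  pos 14: leaf 'N' → count = 6
  pos 17: leaf 'E' → count = 7
Total leaves: 7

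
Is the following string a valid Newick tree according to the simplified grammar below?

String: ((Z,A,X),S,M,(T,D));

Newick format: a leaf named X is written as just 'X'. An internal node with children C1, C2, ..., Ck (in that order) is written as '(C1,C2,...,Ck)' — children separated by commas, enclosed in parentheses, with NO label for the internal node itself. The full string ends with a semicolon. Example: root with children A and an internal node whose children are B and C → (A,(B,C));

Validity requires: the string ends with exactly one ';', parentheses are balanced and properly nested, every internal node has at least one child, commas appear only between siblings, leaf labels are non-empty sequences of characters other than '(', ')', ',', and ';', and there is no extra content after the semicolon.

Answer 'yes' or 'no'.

Input: ((Z,A,X),S,M,(T,D));
Paren balance: 3 '(' vs 3 ')' OK
Ends with single ';': True
Full parse: OK
Valid: True

Answer: yes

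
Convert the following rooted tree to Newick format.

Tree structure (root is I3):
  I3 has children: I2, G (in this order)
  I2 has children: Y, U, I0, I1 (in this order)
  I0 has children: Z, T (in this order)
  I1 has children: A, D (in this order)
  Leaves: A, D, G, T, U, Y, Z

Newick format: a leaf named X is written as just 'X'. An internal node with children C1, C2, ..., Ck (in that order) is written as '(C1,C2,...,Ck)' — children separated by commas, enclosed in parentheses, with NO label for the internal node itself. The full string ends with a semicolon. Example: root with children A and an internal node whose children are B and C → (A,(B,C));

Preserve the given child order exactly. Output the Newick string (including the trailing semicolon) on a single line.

Answer: ((Y,U,(Z,T),(A,D)),G);

Derivation:
internal I3 with children ['I2', 'G']
  internal I2 with children ['Y', 'U', 'I0', 'I1']
    leaf 'Y' → 'Y'
    leaf 'U' → 'U'
    internal I0 with children ['Z', 'T']
      leaf 'Z' → 'Z'
      leaf 'T' → 'T'
    → '(Z,T)'
    internal I1 with children ['A', 'D']
      leaf 'A' → 'A'
      leaf 'D' → 'D'
    → '(A,D)'
  → '(Y,U,(Z,T),(A,D))'
  leaf 'G' → 'G'
→ '((Y,U,(Z,T),(A,D)),G)'
Final: ((Y,U,(Z,T),(A,D)),G);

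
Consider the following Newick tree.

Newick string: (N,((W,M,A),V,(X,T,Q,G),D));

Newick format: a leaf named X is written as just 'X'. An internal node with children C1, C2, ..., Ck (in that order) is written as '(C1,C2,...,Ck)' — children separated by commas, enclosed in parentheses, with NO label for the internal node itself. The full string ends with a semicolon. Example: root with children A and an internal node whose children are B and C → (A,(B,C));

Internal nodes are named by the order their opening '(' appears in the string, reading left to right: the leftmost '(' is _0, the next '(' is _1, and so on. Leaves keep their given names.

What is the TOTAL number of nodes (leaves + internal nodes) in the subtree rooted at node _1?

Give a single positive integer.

Answer: 12

Derivation:
Newick: (N,((W,M,A),V,(X,T,Q,G),D));
Locate _1: it is the '(' at position 3 (the 2nd '(' reading left to right).
Query: subtree rooted at _1
_1: subtree_size = 1 + 11
  _2: subtree_size = 1 + 3
    W: subtree_size = 1 + 0
    M: subtree_size = 1 + 0
    A: subtree_size = 1 + 0
  V: subtree_size = 1 + 0
  _3: subtree_size = 1 + 4
    X: subtree_size = 1 + 0
    T: subtree_size = 1 + 0
    Q: subtree_size = 1 + 0
    G: subtree_size = 1 + 0
  D: subtree_size = 1 + 0
Total subtree size of _1: 12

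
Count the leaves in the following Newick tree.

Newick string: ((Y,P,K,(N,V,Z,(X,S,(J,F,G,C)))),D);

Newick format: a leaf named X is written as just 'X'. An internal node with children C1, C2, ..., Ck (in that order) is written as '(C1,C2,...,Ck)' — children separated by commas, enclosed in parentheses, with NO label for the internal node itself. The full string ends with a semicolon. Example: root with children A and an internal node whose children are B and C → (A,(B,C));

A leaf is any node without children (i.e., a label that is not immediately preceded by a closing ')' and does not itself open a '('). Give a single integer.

Answer: 13

Derivation:
Newick: ((Y,P,K,(N,V,Z,(X,S,(J,F,G,C)))),D);
Scan left-to-right; a leaf is any maximal label run not followed by '(':
  pos 2: leaf 'Y' → count = 1
  pos 4: leaf 'P' → count = 2
  pos 6: leaf 'K' → count = 3
  pos 9: leaf 'N' → count = 4
  pos 11: leaf 'V' → count = 5
  pos 13: leaf 'Z' → count = 6
  pos 16: leaf 'X' → count = 7
  pos 18: leaf 'S' → count = 8
  pos 21: leaf 'J' → count = 9
  pos 23: leaf 'F' → count = 10
  pos 25: leaf 'G' → count = 11
  pos 27: leaf 'C' → count = 12
  pos 33: leaf 'D' → count = 13
Total leaves: 13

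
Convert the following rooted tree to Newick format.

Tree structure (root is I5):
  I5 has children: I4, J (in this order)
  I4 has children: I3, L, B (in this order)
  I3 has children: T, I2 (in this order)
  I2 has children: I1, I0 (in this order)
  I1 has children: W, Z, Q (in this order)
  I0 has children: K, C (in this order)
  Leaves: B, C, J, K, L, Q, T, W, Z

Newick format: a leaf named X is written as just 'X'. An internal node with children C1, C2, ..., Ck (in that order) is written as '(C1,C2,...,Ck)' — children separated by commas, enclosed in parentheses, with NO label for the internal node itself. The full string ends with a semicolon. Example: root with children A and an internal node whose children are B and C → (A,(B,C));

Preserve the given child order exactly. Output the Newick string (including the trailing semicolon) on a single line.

internal I5 with children ['I4', 'J']
  internal I4 with children ['I3', 'L', 'B']
    internal I3 with children ['T', 'I2']
      leaf 'T' → 'T'
      internal I2 with children ['I1', 'I0']
        internal I1 with children ['W', 'Z', 'Q']
          leaf 'W' → 'W'
          leaf 'Z' → 'Z'
          leaf 'Q' → 'Q'
        → '(W,Z,Q)'
        internal I0 with children ['K', 'C']
          leaf 'K' → 'K'
          leaf 'C' → 'C'
        → '(K,C)'
      → '((W,Z,Q),(K,C))'
    → '(T,((W,Z,Q),(K,C)))'
    leaf 'L' → 'L'
    leaf 'B' → 'B'
  → '((T,((W,Z,Q),(K,C))),L,B)'
  leaf 'J' → 'J'
→ '(((T,((W,Z,Q),(K,C))),L,B),J)'
Final: (((T,((W,Z,Q),(K,C))),L,B),J);

Answer: (((T,((W,Z,Q),(K,C))),L,B),J);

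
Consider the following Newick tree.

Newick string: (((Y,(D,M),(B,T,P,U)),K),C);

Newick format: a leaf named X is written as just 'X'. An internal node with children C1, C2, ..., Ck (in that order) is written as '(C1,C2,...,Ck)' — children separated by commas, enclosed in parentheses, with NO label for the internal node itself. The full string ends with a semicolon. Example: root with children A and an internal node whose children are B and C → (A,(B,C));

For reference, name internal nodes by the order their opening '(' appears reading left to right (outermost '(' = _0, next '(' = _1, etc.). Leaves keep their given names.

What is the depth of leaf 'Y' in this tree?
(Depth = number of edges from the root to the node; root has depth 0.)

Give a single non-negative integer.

Answer: 3

Derivation:
Newick: (((Y,(D,M),(B,T,P,U)),K),C);
Naming internals by '(' encounter order: outermost '(' = _0, next = _1, ...
Query node: Y
Path from root: _0 -> _1 -> _2 -> Y
Depth of Y: 3 (number of edges from root)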